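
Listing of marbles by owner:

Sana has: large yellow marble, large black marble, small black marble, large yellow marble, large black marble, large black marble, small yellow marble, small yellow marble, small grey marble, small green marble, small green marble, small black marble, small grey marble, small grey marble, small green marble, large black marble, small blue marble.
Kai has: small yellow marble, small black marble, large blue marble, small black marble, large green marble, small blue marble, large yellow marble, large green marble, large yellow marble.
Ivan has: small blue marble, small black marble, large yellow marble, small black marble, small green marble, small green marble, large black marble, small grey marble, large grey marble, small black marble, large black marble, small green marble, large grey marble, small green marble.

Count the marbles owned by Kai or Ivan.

23

Ivan: 14; Kai: 9; together 14 + 9 = 23.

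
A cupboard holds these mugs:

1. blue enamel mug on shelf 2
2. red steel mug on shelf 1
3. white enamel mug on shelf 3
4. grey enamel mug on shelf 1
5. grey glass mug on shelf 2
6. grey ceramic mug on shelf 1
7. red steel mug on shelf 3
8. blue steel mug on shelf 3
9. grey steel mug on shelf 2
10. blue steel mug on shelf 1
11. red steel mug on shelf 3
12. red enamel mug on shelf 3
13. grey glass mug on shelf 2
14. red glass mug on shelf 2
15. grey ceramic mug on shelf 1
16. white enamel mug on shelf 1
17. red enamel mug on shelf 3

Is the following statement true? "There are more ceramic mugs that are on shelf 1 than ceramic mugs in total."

False

|ceramic mugs on shelf 1| = 2.
|ceramic mugs| = 2.
The claim requires 2 > 2, which does not hold.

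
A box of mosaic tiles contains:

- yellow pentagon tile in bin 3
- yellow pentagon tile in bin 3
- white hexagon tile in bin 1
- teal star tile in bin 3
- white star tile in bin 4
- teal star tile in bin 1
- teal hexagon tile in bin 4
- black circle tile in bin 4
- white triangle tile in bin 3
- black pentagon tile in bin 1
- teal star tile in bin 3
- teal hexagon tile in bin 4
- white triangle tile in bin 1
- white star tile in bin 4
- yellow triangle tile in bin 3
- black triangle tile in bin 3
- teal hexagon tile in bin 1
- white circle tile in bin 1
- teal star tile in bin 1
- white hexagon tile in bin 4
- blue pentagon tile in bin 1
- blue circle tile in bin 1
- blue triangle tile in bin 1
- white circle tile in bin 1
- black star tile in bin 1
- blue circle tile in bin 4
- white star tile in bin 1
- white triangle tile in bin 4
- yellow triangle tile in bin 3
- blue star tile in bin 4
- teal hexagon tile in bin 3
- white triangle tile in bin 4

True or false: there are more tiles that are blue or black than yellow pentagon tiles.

True

tiles that are blue or black: 9.
yellow pentagon tiles: 2.
The claim requires 9 > 2, which holds.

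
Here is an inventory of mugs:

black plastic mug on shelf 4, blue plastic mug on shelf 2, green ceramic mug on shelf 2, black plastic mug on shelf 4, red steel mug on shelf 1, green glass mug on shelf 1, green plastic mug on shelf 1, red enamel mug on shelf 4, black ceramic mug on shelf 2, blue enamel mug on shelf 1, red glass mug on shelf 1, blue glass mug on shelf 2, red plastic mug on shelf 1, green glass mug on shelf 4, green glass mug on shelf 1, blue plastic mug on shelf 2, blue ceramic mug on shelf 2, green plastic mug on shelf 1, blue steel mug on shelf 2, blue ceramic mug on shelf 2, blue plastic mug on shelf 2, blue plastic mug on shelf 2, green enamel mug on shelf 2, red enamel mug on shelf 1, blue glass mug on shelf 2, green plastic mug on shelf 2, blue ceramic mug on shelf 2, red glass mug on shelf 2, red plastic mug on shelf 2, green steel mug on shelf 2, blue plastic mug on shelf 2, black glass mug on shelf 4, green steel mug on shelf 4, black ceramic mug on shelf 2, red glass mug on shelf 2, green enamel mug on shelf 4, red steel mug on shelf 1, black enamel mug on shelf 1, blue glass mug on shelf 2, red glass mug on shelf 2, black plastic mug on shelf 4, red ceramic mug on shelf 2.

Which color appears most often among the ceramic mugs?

Counts by color (restricted to ceramic mugs): blue 3, black 2, red 1, green 1.
The maximum is 3, held uniquely by blue.

blue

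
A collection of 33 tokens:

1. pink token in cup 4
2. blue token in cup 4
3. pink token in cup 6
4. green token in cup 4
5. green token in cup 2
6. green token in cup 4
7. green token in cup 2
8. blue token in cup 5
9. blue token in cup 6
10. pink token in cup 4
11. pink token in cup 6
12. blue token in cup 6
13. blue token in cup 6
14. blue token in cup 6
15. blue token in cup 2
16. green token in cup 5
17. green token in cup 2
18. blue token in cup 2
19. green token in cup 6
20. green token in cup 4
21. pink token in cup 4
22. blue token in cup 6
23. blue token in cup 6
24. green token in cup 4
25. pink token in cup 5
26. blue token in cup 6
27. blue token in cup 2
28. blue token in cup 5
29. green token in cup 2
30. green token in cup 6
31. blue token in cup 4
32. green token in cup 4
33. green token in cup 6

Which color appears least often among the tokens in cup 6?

pink

Counts by color (restricted to tokens in cup 6): blue 7, green 3, pink 2.
The minimum is 2, held uniquely by pink.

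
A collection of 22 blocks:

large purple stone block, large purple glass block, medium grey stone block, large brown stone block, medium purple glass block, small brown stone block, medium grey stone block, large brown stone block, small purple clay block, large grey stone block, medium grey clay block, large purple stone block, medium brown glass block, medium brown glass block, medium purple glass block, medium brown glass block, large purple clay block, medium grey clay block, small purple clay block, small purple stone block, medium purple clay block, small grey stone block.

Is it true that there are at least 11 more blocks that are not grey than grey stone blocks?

There are 16 blocks that are not grey.
There are 4 grey stone blocks.
The claim requires 16 − 4 = 12 ≥ 11, which holds.

True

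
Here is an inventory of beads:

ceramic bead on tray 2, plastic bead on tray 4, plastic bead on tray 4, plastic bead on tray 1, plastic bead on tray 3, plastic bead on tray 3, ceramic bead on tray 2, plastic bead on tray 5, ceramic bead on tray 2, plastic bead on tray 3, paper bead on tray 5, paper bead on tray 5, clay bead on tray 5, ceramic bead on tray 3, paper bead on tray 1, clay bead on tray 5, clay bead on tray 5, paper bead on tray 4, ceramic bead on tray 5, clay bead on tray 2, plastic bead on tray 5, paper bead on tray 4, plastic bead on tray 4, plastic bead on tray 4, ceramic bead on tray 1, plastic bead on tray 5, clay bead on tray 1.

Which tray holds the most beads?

tray 5

Counts by tray: tray 5→9, tray 4→6, tray 1→4, tray 3→4, tray 2→4.
The maximum is 9, held uniquely by tray 5.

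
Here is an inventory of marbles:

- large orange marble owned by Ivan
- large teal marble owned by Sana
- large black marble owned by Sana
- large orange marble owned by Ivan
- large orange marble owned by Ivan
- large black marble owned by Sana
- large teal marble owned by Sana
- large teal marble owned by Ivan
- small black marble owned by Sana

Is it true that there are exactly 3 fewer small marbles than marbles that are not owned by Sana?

True

|small marbles| = 1.
|marbles that are not owned by Sana| = 4.
The claim requires 4 − 1 (= 3) to equal 3, which holds.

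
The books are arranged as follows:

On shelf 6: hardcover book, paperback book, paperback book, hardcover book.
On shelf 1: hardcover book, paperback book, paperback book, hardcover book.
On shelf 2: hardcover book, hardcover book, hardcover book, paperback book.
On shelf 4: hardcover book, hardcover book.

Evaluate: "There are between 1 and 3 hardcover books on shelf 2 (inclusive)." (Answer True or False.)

True

There are 3 hardcover books on shelf 2.
The claim requires 1 ≤ 3 ≤ 3, which holds.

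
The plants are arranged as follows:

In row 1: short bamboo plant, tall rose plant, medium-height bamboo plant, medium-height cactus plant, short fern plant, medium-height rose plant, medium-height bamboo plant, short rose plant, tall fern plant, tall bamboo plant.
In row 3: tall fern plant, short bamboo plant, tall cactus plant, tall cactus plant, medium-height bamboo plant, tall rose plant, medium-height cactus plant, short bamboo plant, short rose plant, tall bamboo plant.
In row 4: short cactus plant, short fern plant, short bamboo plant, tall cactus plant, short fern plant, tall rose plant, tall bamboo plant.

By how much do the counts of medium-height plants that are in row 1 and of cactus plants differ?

2

medium-height plants in row 1: 4. cactus plants: 6.
|4 − 6| = 6 − 4 = 2.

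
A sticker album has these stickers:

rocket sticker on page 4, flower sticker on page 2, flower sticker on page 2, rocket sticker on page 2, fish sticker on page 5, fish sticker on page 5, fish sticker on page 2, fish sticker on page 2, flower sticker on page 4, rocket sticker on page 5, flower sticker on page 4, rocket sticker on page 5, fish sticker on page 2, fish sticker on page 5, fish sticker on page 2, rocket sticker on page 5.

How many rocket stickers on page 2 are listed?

1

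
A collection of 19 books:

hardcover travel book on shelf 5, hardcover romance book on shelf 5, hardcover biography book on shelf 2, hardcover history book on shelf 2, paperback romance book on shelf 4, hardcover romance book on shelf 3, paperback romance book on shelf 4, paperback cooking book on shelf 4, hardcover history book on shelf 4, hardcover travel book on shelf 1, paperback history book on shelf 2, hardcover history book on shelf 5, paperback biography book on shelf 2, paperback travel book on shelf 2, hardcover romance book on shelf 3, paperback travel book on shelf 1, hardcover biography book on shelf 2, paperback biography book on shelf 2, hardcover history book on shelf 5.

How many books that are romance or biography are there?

9

biography: 4; romance: 5; together 4 + 5 = 9.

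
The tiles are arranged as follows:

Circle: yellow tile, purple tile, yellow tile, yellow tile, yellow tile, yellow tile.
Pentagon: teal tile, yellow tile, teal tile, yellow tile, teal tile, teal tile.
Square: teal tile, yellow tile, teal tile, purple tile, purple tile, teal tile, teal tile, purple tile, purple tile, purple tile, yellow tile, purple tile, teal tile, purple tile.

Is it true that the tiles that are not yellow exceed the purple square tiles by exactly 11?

False

|tiles that are not yellow| = 17.
|purple square tiles| = 7.
The claim requires 17 − 7 (= 10) to equal 11, which does not hold.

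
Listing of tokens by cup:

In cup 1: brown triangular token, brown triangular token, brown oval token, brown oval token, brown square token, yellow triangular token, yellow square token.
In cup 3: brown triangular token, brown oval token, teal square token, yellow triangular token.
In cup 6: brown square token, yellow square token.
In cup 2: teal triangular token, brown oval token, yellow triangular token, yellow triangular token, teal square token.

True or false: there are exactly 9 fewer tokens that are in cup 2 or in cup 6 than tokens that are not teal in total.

|tokens in cup 2 or in cup 6| = 7.
|tokens that are not teal| = 15.
The claim requires 15 − 7 (= 8) to equal 9, which does not hold.

False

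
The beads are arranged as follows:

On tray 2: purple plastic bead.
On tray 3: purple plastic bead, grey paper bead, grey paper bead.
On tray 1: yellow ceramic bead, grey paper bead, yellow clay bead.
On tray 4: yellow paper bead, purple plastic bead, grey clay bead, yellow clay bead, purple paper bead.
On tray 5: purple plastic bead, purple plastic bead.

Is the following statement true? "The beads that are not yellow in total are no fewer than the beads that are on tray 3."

There are 10 beads that are not yellow.
There are 3 beads on tray 3.
The claim requires 10 ≥ 3, which holds.

True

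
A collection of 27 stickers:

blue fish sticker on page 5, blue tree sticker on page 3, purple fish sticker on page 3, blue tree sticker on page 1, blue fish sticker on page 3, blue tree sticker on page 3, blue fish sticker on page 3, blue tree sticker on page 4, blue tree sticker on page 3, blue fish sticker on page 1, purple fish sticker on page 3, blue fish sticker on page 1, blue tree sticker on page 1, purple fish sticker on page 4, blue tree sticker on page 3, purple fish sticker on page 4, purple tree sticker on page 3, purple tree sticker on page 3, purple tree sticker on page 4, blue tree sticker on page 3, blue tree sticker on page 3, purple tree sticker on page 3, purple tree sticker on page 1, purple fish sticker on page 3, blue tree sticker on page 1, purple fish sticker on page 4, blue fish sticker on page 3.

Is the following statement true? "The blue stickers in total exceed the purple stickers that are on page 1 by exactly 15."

There are 16 blue stickers.
There is 1 purple sticker on page 1.
The claim requires 16 − 1 (= 15) to equal 15, which holds.

True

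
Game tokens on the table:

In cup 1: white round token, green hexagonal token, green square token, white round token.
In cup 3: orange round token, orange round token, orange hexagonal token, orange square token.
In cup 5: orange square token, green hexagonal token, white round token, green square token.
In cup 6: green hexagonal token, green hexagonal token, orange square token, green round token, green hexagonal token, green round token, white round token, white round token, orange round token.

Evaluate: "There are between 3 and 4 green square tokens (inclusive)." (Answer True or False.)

|green square tokens| = 2.
The claim requires 3 ≤ 2 ≤ 4, which does not hold.

False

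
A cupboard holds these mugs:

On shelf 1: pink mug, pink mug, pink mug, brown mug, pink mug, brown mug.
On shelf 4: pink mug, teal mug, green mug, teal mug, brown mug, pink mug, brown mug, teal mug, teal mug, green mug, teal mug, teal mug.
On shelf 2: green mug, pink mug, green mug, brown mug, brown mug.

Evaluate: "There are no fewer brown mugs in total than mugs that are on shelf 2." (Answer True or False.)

True

There are 6 brown mugs.
There are 5 mugs on shelf 2.
The claim requires 6 ≥ 5, which holds.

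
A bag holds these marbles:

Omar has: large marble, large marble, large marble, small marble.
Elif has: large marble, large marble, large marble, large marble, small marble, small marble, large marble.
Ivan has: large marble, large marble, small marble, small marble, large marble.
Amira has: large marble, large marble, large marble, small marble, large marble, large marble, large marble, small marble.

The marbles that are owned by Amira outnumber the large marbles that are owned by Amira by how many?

marbles owned by Amira: 8.
large marbles owned by Amira: 6.
8 − 6 = 2.

2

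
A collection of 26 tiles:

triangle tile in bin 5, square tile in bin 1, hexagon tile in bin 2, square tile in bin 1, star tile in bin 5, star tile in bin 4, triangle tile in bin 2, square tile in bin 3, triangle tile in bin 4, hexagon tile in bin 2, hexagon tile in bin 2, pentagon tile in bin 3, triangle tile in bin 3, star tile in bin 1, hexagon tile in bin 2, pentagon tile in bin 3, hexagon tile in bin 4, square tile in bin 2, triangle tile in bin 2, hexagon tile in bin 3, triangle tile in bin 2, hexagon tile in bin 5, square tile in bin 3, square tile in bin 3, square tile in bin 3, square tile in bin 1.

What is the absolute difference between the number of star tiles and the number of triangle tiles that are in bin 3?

2

star tiles: 3. triangle tiles in bin 3: 1.
|3 − 1| = 3 − 1 = 2.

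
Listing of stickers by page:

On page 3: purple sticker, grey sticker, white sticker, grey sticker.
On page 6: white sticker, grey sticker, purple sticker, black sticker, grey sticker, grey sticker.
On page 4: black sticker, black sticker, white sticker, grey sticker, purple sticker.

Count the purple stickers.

3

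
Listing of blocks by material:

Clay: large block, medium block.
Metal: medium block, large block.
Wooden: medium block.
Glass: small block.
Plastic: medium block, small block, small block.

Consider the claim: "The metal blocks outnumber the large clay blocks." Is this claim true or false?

True

|metal blocks| = 2.
|large clay blocks| = 1.
The claim requires 2 > 1, which holds.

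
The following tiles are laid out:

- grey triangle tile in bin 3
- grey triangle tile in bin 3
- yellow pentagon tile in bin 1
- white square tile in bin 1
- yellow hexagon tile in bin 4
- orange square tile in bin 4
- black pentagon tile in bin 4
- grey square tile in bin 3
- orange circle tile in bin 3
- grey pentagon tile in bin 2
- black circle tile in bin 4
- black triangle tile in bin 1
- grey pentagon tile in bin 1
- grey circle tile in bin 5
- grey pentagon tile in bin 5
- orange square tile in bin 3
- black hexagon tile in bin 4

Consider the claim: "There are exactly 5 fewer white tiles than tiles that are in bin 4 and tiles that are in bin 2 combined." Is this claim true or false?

True

white tiles: 1.
tiles in bin 4: 5; tiles in bin 2: 1; combined: 5 + 1 = 6.
The claim requires 6 − 1 (= 5) to equal 5, which holds.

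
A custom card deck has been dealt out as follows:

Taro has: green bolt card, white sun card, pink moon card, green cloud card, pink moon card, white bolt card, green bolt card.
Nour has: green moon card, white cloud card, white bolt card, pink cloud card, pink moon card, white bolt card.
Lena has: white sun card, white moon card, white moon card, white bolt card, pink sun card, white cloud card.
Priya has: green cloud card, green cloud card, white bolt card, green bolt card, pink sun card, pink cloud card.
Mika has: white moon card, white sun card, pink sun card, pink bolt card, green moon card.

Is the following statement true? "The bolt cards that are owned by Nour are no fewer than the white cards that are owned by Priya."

Count of bolt cards owned by Nour: 2.
Count of white cards owned by Priya: 1.
The claim requires 2 ≥ 1, which holds.

True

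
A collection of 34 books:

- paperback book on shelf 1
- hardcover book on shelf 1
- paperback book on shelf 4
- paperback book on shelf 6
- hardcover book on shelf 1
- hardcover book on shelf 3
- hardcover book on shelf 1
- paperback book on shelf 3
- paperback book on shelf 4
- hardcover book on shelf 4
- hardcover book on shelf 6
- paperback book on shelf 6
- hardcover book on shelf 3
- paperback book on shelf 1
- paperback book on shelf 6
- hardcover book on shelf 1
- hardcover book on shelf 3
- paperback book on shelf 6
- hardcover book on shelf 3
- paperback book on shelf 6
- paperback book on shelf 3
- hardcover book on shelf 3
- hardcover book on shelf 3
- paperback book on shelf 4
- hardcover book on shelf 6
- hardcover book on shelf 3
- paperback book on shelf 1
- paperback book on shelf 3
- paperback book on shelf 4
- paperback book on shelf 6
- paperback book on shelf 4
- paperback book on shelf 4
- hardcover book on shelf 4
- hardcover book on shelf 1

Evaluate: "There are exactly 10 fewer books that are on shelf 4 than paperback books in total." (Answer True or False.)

books on shelf 4: 8.
paperback books: 18.
The claim requires 18 − 8 (= 10) to equal 10, which holds.

True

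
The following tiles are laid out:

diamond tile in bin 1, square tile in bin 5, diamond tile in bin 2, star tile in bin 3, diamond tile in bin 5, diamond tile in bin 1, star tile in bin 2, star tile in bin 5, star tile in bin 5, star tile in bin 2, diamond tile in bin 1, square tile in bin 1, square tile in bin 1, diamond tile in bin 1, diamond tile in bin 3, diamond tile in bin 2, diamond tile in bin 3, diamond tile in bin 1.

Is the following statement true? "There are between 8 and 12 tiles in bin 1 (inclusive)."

|tiles in bin 1| = 7.
The claim requires 8 ≤ 7 ≤ 12, which does not hold.

False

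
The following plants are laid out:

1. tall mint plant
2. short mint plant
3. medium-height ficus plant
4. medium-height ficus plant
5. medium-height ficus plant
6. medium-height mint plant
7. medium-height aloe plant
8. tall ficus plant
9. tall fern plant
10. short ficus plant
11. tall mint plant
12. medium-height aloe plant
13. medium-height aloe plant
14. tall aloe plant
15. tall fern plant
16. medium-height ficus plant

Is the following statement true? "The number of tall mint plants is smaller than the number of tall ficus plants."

False

tall mint plants: 2.
tall ficus plants: 1.
The claim requires 2 < 1, which does not hold.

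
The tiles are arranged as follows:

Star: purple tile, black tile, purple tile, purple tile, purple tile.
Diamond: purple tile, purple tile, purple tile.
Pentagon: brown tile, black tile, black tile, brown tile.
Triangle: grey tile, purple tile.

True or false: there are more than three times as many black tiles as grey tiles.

black tiles: 3.
grey tiles: 1.
The claim requires 3 > 3 × 1 = 3, which does not hold.

False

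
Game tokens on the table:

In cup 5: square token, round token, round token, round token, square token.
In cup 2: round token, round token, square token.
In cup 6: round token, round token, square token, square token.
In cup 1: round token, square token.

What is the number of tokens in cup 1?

2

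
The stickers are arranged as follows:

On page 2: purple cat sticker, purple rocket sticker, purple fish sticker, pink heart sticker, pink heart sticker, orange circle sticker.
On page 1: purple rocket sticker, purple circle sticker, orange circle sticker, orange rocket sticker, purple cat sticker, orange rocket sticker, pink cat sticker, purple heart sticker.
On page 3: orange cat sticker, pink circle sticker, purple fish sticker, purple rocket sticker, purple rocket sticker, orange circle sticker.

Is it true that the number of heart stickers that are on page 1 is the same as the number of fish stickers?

False

|heart stickers on page 1| = 1.
|fish stickers| = 2.
The claim requires 1 = 2, which does not hold.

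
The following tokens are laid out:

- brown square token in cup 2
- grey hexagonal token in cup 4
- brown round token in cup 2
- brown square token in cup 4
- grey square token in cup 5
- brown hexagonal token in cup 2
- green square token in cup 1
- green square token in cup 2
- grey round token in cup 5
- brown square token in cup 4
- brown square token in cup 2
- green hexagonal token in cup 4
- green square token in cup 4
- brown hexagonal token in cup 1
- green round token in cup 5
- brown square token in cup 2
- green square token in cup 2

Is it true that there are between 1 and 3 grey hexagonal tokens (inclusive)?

There is 1 grey hexagonal token.
The claim requires 1 ≤ 1 ≤ 3, which holds.

True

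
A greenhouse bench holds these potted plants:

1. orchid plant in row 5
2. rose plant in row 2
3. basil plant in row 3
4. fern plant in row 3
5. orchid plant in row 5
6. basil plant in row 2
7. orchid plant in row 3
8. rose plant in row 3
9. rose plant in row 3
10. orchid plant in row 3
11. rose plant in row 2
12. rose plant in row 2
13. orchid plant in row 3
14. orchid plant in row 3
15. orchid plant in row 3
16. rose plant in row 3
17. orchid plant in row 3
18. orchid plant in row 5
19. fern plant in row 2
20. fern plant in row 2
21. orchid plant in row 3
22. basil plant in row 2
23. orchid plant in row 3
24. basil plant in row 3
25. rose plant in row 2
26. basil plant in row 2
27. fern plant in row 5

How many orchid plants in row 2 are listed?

0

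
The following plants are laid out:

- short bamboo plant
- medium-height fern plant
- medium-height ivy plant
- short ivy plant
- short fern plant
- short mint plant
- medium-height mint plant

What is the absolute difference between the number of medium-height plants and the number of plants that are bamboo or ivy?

medium-height plants: 3. plants that are bamboo or ivy: 3.
|3 − 3| = 3 − 3 = 0.

0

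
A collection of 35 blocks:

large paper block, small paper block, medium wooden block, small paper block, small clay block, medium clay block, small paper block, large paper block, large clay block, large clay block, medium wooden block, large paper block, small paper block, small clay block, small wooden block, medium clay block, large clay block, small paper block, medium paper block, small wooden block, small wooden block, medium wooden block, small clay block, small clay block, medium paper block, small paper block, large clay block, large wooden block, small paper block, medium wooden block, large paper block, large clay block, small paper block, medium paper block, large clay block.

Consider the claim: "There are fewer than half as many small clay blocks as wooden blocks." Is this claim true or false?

small clay blocks: 4.
wooden blocks: 8.
The claim requires 2 × 4 = 8 < 8, which does not hold.

False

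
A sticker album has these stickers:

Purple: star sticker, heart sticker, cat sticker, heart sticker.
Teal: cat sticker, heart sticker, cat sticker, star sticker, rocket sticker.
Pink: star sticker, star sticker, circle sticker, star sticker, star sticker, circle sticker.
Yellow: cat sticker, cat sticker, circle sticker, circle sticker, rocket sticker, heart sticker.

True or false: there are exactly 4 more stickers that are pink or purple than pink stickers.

True

There are 10 stickers that are pink or purple.
There are 6 pink stickers.
The claim requires 10 − 6 (= 4) to equal 4, which holds.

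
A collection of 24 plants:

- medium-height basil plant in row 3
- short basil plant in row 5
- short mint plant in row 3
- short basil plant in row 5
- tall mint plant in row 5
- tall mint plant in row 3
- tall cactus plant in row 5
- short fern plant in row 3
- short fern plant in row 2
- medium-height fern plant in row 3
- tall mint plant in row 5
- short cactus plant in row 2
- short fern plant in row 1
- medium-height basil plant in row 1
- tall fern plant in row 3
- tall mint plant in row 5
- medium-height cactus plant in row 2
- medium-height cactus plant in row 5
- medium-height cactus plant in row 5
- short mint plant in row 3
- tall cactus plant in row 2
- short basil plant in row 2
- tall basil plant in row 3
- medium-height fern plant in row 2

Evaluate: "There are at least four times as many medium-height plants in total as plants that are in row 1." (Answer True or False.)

medium-height plants: 7.
plants in row 1: 2.
The claim requires 7 ≥ 4 × 2 = 8, which does not hold.

False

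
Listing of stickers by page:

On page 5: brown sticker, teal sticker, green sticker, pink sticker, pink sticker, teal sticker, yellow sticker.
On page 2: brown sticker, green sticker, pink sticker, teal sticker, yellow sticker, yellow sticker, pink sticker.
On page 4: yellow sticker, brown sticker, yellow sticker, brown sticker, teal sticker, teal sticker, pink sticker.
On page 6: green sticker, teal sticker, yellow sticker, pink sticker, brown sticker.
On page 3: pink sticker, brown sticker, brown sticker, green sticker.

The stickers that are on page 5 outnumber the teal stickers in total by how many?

1

stickers on page 5: 7.
teal stickers: 6.
7 − 6 = 1.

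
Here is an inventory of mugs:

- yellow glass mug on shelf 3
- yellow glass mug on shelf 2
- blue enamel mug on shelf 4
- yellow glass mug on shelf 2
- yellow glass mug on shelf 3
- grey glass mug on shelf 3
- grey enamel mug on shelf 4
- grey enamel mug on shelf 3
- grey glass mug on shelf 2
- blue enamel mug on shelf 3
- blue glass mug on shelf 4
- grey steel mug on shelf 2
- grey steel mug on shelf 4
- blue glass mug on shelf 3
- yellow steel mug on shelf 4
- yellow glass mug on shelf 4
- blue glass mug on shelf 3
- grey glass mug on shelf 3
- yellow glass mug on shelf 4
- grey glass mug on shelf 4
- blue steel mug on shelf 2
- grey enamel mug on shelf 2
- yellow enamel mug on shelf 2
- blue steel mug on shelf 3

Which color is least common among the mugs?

Counts by color: grey 9, yellow 8, blue 7.
The minimum is 7, held uniquely by blue.

blue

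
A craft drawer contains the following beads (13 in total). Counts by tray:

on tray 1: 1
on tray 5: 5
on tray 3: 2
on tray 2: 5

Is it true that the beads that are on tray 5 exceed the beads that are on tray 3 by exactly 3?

beads on tray 5: 5.
beads on tray 3: 2.
The claim requires 5 − 2 (= 3) to equal 3, which holds.

True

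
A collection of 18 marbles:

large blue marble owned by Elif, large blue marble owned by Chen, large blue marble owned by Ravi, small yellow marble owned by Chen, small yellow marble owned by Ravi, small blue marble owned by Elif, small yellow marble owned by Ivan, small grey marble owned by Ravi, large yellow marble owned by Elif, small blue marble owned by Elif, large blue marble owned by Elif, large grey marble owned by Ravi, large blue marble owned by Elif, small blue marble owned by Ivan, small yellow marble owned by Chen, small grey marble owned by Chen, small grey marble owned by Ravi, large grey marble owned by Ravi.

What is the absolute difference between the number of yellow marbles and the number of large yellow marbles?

yellow marbles: 5. large yellow marbles: 1.
|5 − 1| = 5 − 1 = 4.

4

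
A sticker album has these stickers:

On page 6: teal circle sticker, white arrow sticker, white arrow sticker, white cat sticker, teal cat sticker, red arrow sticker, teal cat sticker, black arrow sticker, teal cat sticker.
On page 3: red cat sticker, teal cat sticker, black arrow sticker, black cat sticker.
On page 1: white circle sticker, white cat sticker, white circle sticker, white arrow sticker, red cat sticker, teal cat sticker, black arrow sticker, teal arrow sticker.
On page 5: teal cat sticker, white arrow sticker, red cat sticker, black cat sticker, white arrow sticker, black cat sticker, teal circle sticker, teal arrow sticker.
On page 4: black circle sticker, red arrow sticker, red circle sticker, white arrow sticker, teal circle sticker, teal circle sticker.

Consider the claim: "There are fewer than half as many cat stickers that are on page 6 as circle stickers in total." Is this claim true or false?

cat stickers on page 6: 4.
circle stickers: 8.
The claim requires 2 × 4 = 8 < 8, which does not hold.

False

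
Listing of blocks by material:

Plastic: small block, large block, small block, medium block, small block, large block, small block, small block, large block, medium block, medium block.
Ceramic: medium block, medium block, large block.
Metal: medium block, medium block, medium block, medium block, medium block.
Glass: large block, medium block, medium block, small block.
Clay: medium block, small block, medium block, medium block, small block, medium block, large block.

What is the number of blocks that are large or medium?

22

large: 6; medium: 16; together 6 + 16 = 22.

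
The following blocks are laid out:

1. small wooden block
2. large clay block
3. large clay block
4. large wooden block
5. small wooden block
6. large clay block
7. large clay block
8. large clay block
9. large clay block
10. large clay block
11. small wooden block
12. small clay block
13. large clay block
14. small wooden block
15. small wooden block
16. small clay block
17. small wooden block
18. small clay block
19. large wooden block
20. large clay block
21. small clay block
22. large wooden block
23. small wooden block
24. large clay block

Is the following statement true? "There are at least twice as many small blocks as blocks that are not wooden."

small blocks: 11.
blocks that are not wooden: 14.
The claim requires 11 ≥ 2 × 14 = 28, which does not hold.

False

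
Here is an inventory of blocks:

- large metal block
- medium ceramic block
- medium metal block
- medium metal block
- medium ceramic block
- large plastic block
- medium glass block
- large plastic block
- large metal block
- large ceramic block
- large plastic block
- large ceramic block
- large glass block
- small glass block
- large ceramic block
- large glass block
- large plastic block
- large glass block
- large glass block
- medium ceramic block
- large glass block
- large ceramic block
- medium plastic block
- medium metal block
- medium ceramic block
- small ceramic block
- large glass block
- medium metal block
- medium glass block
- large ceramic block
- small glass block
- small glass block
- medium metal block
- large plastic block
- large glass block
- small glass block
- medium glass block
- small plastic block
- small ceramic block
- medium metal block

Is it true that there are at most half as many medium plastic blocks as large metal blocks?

|medium plastic blocks| = 1.
|large metal blocks| = 2.
The claim requires 2 × 1 = 2 ≤ 2, which holds.

True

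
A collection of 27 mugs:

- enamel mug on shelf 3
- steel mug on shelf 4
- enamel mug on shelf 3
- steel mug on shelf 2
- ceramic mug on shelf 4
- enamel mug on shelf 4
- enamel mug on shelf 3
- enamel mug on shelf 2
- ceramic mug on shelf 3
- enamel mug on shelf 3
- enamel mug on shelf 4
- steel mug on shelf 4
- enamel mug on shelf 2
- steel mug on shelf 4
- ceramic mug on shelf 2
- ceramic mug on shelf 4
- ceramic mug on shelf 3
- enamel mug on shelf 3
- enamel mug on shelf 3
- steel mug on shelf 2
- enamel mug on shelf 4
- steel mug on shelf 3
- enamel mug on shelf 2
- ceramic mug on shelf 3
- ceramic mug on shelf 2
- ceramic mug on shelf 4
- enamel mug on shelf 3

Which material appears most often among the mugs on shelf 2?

enamel

Counts by material (restricted to mugs on shelf 2): enamel 3, steel 2, ceramic 2.
The maximum is 3, held uniquely by enamel.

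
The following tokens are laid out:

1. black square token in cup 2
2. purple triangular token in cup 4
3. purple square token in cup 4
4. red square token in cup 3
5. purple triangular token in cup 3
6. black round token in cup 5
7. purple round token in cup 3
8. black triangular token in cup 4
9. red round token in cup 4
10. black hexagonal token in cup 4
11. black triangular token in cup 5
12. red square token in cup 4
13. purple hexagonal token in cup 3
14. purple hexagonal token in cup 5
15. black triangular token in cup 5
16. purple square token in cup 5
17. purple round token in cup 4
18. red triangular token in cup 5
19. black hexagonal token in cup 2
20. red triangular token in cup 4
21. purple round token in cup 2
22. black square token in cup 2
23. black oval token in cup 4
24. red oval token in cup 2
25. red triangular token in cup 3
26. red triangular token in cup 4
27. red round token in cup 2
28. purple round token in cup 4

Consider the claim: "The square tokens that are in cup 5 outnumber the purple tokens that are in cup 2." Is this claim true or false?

square tokens in cup 5: 1.
purple tokens in cup 2: 1.
The claim requires 1 > 1, which does not hold.

False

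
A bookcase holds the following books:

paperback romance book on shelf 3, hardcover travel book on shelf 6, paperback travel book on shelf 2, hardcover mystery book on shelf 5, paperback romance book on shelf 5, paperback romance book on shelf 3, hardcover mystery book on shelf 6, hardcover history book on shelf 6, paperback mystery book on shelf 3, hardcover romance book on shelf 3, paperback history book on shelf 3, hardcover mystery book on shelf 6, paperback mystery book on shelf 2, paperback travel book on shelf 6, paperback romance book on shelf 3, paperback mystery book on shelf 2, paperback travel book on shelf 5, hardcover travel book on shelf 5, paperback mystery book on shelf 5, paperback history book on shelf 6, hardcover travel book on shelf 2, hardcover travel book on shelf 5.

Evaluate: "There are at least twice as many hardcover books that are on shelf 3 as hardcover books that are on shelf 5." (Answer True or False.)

False

There is 1 hardcover book on shelf 3.
There are 3 hardcover books on shelf 5.
The claim requires 1 ≥ 2 × 3 = 6, which does not hold.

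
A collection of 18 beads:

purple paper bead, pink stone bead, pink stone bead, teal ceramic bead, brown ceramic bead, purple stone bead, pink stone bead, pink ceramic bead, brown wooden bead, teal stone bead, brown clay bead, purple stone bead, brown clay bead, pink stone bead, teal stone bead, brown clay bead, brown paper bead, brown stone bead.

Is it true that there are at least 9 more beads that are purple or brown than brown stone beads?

There are 10 beads that are purple or brown.
There is 1 brown stone bead.
The claim requires 10 − 1 = 9 ≥ 9, which holds.

True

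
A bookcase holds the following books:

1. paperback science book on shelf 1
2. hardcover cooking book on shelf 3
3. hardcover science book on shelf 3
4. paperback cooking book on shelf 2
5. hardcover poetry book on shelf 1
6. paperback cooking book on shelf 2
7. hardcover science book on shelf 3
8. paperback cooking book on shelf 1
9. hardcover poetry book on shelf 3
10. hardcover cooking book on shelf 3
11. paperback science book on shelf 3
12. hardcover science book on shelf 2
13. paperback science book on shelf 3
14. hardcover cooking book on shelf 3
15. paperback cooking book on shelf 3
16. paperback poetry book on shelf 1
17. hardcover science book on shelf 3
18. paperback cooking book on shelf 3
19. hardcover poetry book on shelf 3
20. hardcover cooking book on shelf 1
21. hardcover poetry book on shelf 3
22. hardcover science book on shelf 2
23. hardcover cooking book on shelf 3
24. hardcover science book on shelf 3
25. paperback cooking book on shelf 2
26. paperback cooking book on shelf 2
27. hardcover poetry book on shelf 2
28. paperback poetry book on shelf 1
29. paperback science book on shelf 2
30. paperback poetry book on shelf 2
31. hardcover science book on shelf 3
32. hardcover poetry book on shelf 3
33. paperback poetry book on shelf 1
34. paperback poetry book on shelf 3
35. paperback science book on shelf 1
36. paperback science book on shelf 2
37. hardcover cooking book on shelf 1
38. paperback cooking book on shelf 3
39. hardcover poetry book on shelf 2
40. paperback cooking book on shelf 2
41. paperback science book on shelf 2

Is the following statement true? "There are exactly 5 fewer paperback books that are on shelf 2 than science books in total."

True

paperback books on shelf 2: 9.
science books: 14.
The claim requires 14 − 9 (= 5) to equal 5, which holds.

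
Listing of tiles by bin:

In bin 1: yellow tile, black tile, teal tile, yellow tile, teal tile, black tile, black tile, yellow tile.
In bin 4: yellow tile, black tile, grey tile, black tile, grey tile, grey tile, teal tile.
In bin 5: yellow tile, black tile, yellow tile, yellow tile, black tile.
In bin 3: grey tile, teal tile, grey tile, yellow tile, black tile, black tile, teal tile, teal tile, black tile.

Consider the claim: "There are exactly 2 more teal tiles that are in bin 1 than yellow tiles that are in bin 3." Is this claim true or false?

There are 2 teal tiles in bin 1.
There is 1 yellow tile in bin 3.
The claim requires 2 − 1 (= 1) to equal 2, which does not hold.

False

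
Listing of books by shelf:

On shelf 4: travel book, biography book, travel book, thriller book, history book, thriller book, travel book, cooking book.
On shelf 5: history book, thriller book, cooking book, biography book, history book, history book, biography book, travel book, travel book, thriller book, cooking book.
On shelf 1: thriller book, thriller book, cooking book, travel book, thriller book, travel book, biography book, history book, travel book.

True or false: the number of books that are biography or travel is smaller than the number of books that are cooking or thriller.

|books that are biography or travel| = 12.
|books that are cooking or thriller| = 11.
The claim requires 12 < 11, which does not hold.

False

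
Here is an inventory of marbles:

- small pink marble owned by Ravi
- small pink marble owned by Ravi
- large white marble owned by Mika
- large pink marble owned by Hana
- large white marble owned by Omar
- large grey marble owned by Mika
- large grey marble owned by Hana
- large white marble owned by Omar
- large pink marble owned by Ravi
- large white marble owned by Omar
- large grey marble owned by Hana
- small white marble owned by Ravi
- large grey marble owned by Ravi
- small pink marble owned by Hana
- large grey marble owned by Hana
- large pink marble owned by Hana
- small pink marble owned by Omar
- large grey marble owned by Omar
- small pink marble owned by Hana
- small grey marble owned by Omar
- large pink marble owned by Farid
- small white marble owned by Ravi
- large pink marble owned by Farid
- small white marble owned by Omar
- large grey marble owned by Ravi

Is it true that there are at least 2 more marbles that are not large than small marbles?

marbles that are not large: 9.
small marbles: 9.
The claim requires 9 − 9 = 0 ≥ 2, which does not hold.

False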